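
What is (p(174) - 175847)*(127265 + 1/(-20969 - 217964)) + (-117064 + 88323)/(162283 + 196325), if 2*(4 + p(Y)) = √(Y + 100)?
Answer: -1917564292577877236905/85683285264 + 15203904122*√274/238933 ≈ -2.2379e+10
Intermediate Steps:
p(Y) = -4 + √(100 + Y)/2 (p(Y) = -4 + √(Y + 100)/2 = -4 + √(100 + Y)/2)
(p(174) - 175847)*(127265 + 1/(-20969 - 217964)) + (-117064 + 88323)/(162283 + 196325) = ((-4 + √(100 + 174)/2) - 175847)*(127265 + 1/(-20969 - 217964)) + (-117064 + 88323)/(162283 + 196325) = ((-4 + √274/2) - 175847)*(127265 + 1/(-238933)) - 28741/358608 = (-175851 + √274/2)*(127265 - 1/238933) - 28741*1/358608 = (-175851 + √274/2)*(30407808244/238933) - 28741/358608 = (-5347243487515644/238933 + 15203904122*√274/238933) - 28741/358608 = -1917564292577877236905/85683285264 + 15203904122*√274/238933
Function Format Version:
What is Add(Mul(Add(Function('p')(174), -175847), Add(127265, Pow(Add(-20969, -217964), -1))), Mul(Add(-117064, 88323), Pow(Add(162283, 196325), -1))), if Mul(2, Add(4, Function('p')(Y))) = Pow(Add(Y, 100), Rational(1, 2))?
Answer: Add(Rational(-1917564292577877236905, 85683285264), Mul(Rational(15203904122, 238933), Pow(274, Rational(1, 2)))) ≈ -2.2379e+10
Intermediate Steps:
Function('p')(Y) = Add(-4, Mul(Rational(1, 2), Pow(Add(100, Y), Rational(1, 2)))) (Function('p')(Y) = Add(-4, Mul(Rational(1, 2), Pow(Add(Y, 100), Rational(1, 2)))) = Add(-4, Mul(Rational(1, 2), Pow(Add(100, Y), Rational(1, 2)))))
Add(Mul(Add(Function('p')(174), -175847), Add(127265, Pow(Add(-20969, -217964), -1))), Mul(Add(-117064, 88323), Pow(Add(162283, 196325), -1))) = Add(Mul(Add(Add(-4, Mul(Rational(1, 2), Pow(Add(100, 174), Rational(1, 2)))), -175847), Add(127265, Pow(Add(-20969, -217964), -1))), Mul(Add(-117064, 88323), Pow(Add(162283, 196325), -1))) = Add(Mul(Add(Add(-4, Mul(Rational(1, 2), Pow(274, Rational(1, 2)))), -175847), Add(127265, Pow(-238933, -1))), Mul(-28741, Pow(358608, -1))) = Add(Mul(Add(-175851, Mul(Rational(1, 2), Pow(274, Rational(1, 2)))), Add(127265, Rational(-1, 238933))), Mul(-28741, Rational(1, 358608))) = Add(Mul(Add(-175851, Mul(Rational(1, 2), Pow(274, Rational(1, 2)))), Rational(30407808244, 238933)), Rational(-28741, 358608)) = Add(Add(Rational(-5347243487515644, 238933), Mul(Rational(15203904122, 238933), Pow(274, Rational(1, 2)))), Rational(-28741, 358608)) = Add(Rational(-1917564292577877236905, 85683285264), Mul(Rational(15203904122, 238933), Pow(274, Rational(1, 2))))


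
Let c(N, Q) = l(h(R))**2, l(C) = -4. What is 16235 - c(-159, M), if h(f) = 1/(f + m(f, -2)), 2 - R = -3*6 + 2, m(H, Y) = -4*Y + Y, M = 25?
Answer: 16219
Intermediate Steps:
m(H, Y) = -3*Y
R = 18 (R = 2 - (-3*6 + 2) = 2 - (-18 + 2) = 2 - 1*(-16) = 2 + 16 = 18)
h(f) = 1/(6 + f) (h(f) = 1/(f - 3*(-2)) = 1/(f + 6) = 1/(6 + f))
c(N, Q) = 16 (c(N, Q) = (-4)**2 = 16)
16235 - c(-159, M) = 16235 - 1*16 = 16235 - 16 = 16219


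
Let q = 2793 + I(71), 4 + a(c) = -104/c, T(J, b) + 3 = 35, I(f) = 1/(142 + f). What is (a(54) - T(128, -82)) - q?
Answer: -5426894/1917 ≈ -2830.9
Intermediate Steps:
T(J, b) = 32 (T(J, b) = -3 + 35 = 32)
a(c) = -4 - 104/c
q = 594910/213 (q = 2793 + 1/(142 + 71) = 2793 + 1/213 = 594910/213 ≈ 2793.0)
(a(54) - T(128, -82)) - q = ((-4 - 104/54) - 1*32) - 1*594910/213 = ((-4 - 104*1/54) - 32) - 594910/213 = ((-4 - 52/27) - 32) - 594910/213 = (-160/27 - 32) - 594910/213 = -1024/27 - 594910/213 = -5426894/1917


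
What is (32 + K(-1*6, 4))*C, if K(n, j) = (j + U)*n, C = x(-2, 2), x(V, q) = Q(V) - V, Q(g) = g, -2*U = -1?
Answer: 0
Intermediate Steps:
U = 1/2 (U = -1/2*(-1) = 1/2 ≈ 0.50000)
x(V, q) = 0 (x(V, q) = V - V = 0)
C = 0
K(n, j) = n*(1/2 + j) (K(n, j) = (j + 1/2)*n = (1/2 + j)*n = n*(1/2 + j))
(32 + K(-1*6, 4))*C = (32 + (-1*6)*(1/2 + 4))*0 = (32 - 6*9/2)*0 = (32 - 27)*0 = 5*0 = 0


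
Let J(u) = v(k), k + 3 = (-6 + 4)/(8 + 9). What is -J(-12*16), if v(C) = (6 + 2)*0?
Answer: 0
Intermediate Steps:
k = -53/17 (k = -3 + (-6 + 4)/(8 + 9) = -3 - 2/17 = -53/17 ≈ -3.1176)
v(C) = 0 (v(C) = 8*0 = 0)
J(u) = 0
-J(-12*16) = -1*0 = 0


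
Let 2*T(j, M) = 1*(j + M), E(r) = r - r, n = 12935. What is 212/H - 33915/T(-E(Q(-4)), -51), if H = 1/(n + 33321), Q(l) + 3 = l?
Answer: 9807602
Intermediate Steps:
Q(l) = -3 + l
H = 1/46256 (H = 1/(12935 + 33321) = 1/46256 ≈ 2.1619e-5)
E(r) = 0
T(j, M) = M/2 + j/2 (T(j, M) = (1*(j + M))/2 = (1*(M + j))/2 = (M + j)/2 = M/2 + j/2)
212/H - 33915/T(-E(Q(-4)), -51) = 212/(1/46256) - 33915/((½)*(-51) + (-1*0)/2) = 212*46256 - 33915/(-51/2 + (½)*0) = 9806272 - 33915/(-51/2 + 0) = 9806272 - 33915/(-51/2) = 9806272 - 33915*(-2/51) = 9806272 + 1330 = 9807602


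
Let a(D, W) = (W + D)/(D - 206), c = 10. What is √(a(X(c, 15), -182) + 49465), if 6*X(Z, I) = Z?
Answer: √18587745218/613 ≈ 222.41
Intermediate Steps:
X(Z, I) = Z/6
a(D, W) = (D + W)/(-206 + D)
√(a(X(c, 15), -182) + 49465) = √(((⅙)*10 - 182)/(-206 + (⅙)*10) + 49465) = √((5/3 - 182)/(-206 + 5/3) + 49465) = √(-541/3/(-613/3) + 49465) = √(-3/613*(-541/3) + 49465) = √(541/613 + 49465) = √(30322586/613) = √18587745218/613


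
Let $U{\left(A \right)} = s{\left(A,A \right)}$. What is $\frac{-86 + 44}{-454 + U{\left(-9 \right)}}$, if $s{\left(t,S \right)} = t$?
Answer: $\frac{42}{463} \approx 0.090713$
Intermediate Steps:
$U{\left(A \right)} = A$
$\frac{-86 + 44}{-454 + U{\left(-9 \right)}} = \frac{-86 + 44}{-454 - 9} = - \frac{42}{-463} = \left(-42\right) \left(- \frac{1}{463}\right) = \frac{42}{463}$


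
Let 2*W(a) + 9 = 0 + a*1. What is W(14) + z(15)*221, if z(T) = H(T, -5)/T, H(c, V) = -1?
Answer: -367/30 ≈ -12.233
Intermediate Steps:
W(a) = -9/2 + a/2 (W(a) = -9/2 + (0 + a*1)/2 = -9/2 + (0 + a)/2 = -9/2 + a/2)
z(T) = -1/T
W(14) + z(15)*221 = (-9/2 + (½)*14) - 1/15*221 = (-9/2 + 7) - 1*1/15*221 = 5/2 - 1/15*221 = 5/2 - 221/15 = -367/30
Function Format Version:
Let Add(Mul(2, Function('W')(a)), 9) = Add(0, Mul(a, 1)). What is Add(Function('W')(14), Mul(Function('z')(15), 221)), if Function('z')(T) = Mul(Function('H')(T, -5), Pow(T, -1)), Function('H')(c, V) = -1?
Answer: Rational(-367, 30) ≈ -12.233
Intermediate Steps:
Function('W')(a) = Add(Rational(-9, 2), Mul(Rational(1, 2), a)) (Function('W')(a) = Add(Rational(-9, 2), Mul(Rational(1, 2), Add(0, Mul(a, 1)))) = Add(Rational(-9, 2), Mul(Rational(1, 2), Add(0, a))) = Add(Rational(-9, 2), Mul(Rational(1, 2), a)))
Function('z')(T) = Mul(-1, Pow(T, -1))
Add(Function('W')(14), Mul(Function('z')(15), 221)) = Add(Add(Rational(-9, 2), Mul(Rational(1, 2), 14)), Mul(Mul(-1, Pow(15, -1)), 221)) = Add(Add(Rational(-9, 2), 7), Mul(Mul(-1, Rational(1, 15)), 221)) = Add(Rational(5, 2), Mul(Rational(-1, 15), 221)) = Add(Rational(5, 2), Rational(-221, 15)) = Rational(-367, 30)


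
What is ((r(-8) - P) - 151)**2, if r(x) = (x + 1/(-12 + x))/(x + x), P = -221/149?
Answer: 50480612910841/2273382400 ≈ 22205.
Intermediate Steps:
P = -221/149 (P = -221*1/149 = -221/149 ≈ -1.4832)
r(x) = (x + 1/(-12 + x))/(2*x) (r(x) = (x + 1/(-12 + x))/((2*x)) = (x + 1/(-12 + x))*(1/(2*x)) = (x + 1/(-12 + x))/(2*x))
((r(-8) - P) - 151)**2 = (((1/2)*(1 + (-8)**2 - 12*(-8))/(-8*(-12 - 8)) - 1*(-221/149)) - 151)**2 = (((1/2)*(-1/8)*(1 + 64 + 96)/(-20) + 221/149) - 151)**2 = (((1/2)*(-1/8)*(-1/20)*161 + 221/149) - 151)**2 = ((161/320 + 221/149) - 151)**2 = (94709/47680 - 151)**2 = (-7104971/47680)**2 = 50480612910841/2273382400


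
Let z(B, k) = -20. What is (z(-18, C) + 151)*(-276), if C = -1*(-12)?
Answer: -36156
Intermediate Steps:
C = 12
(z(-18, C) + 151)*(-276) = (-20 + 151)*(-276) = 131*(-276) = -36156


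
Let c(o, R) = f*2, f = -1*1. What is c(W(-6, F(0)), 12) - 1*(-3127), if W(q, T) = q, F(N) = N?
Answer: 3125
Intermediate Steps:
f = -1
c(o, R) = -2 (c(o, R) = -1*2 = -2)
c(W(-6, F(0)), 12) - 1*(-3127) = -2 - 1*(-3127) = -2 + 3127 = 3125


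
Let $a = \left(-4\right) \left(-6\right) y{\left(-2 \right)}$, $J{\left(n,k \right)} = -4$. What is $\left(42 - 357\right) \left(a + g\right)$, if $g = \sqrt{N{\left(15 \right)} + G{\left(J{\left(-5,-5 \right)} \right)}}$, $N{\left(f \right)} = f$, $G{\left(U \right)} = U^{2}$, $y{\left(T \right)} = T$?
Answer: $15120 - 315 \sqrt{31} \approx 13366.0$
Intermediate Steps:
$a = -48$ ($a = \left(-4\right) \left(-6\right) \left(-2\right) = 24 \left(-2\right) = -48$)
$g = \sqrt{31}$ ($g = \sqrt{15 + \left(-4\right)^{2}} = \sqrt{15 + 16} = \sqrt{31} \approx 5.5678$)
$\left(42 - 357\right) \left(a + g\right) = \left(42 - 357\right) \left(-48 + \sqrt{31}\right) = - 315 \left(-48 + \sqrt{31}\right) = 15120 - 315 \sqrt{31}$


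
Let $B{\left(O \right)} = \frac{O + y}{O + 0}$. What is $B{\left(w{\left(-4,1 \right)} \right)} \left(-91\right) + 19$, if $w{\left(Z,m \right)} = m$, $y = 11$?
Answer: $-1073$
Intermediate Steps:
$B{\left(O \right)} = \frac{11 + O}{O}$ ($B{\left(O \right)} = \frac{O + 11}{O + 0} = \frac{11 + O}{O}$)
$B{\left(w{\left(-4,1 \right)} \right)} \left(-91\right) + 19 = \frac{11 + 1}{1} \left(-91\right) + 19 = 1 \cdot 12 \left(-91\right) + 19 = 12 \left(-91\right) + 19 = -1092 + 19 = -1073$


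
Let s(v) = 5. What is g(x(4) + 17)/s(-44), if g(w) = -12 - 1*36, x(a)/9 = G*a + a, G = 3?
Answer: -48/5 ≈ -9.6000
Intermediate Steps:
x(a) = 36*a (x(a) = 9*(3*a + a) = 9*(4*a) = 36*a)
g(w) = -48 (g(w) = -12 - 36 = -48)
g(x(4) + 17)/s(-44) = -48/5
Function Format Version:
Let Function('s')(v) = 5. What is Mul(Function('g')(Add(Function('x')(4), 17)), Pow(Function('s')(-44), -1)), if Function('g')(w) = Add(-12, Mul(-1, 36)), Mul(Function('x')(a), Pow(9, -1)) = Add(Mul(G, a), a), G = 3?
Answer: Rational(-48, 5) ≈ -9.6000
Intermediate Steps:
Function('x')(a) = Mul(36, a) (Function('x')(a) = Mul(9, Add(Mul(3, a), a)) = Mul(9, Mul(4, a)) = Mul(36, a))
Function('g')(w) = -48 (Function('g')(w) = Add(-12, -36) = -48)
Mul(Function('g')(Add(Function('x')(4), 17)), Pow(Function('s')(-44), -1)) = Mul(-48, Pow(5, -1)) = Mul(-48, Rational(1, 5)) = Rational(-48, 5)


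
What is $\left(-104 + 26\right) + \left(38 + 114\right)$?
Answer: $74$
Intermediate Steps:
$\left(-104 + 26\right) + \left(38 + 114\right) = -78 + 152 = 74$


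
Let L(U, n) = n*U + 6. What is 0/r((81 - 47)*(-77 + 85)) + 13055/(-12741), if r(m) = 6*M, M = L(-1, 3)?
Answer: -13055/12741 ≈ -1.0246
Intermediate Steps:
L(U, n) = 6 + U*n (L(U, n) = U*n + 6 = 6 + U*n)
M = 3 (M = 6 - 1*3 = 6 - 3 = 3)
r(m) = 18 (r(m) = 6*3 = 18)
0/r((81 - 47)*(-77 + 85)) + 13055/(-12741) = 0/18 + 13055/(-12741) = 0*(1/18) + 13055*(-1/12741) = 0 - 13055/12741 = -13055/12741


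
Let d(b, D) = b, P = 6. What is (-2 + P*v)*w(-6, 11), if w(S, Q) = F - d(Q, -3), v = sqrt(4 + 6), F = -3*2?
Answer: 34 - 102*sqrt(10) ≈ -288.55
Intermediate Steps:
F = -6
v = sqrt(10) ≈ 3.1623
w(S, Q) = -6 - Q
(-2 + P*v)*w(-6, 11) = (-2 + 6*sqrt(10))*(-6 - 1*11) = (-2 + 6*sqrt(10))*(-6 - 11) = (-2 + 6*sqrt(10))*(-17) = 34 - 102*sqrt(10)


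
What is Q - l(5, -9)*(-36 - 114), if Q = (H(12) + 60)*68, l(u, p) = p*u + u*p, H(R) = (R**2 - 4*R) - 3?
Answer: -3096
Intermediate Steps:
H(R) = -3 + R**2 - 4*R
l(u, p) = 2*p*u (l(u, p) = p*u + p*u = 2*p*u)
Q = 10404 (Q = ((-3 + 12**2 - 4*12) + 60)*68 = ((-3 + 144 - 48) + 60)*68 = (93 + 60)*68 = 153*68 = 10404)
Q - l(5, -9)*(-36 - 114) = 10404 - 2*(-9)*5*(-36 - 114) = 10404 - (-90)*(-150) = 10404 - 1*13500 = 10404 - 13500 = -3096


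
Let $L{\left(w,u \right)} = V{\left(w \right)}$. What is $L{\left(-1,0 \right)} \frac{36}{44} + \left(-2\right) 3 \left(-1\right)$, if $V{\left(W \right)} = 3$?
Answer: $\frac{93}{11} \approx 8.4545$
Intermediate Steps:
$L{\left(w,u \right)} = 3$
$L{\left(-1,0 \right)} \frac{36}{44} + \left(-2\right) 3 \left(-1\right) = 3 \cdot \frac{36}{44} + \left(-2\right) 3 \left(-1\right) = 3 \cdot 36 \cdot \frac{1}{44} - -6 = 3 \cdot \frac{9}{11} + 6 = \frac{27}{11} + 6 = \frac{93}{11}$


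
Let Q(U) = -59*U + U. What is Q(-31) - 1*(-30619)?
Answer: 32417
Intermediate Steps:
Q(U) = -58*U
Q(-31) - 1*(-30619) = -58*(-31) - 1*(-30619) = 1798 + 30619 = 32417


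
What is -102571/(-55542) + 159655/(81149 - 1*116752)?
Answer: -5215722697/1977461826 ≈ -2.6376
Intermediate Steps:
-102571/(-55542) + 159655/(81149 - 1*116752) = -102571*(-1/55542) + 159655/(81149 - 116752) = 102571/55542 + 159655/(-35603) = 102571/55542 + 159655*(-1/35603) = 102571/55542 - 159655/35603 = -5215722697/1977461826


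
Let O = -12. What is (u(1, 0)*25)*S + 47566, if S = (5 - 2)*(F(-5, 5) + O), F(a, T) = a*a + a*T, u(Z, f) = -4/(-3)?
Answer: 46366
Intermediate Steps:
u(Z, f) = 4/3 (u(Z, f) = -4*(-⅓) = 4/3)
F(a, T) = a² + T*a
S = -36 (S = (5 - 2)*(-5*(5 - 5) - 12) = 3*(-5*0 - 12) = 3*(0 - 12) = 3*(-12) = -36)
(u(1, 0)*25)*S + 47566 = ((4/3)*25)*(-36) + 47566 = (100/3)*(-36) + 47566 = -1200 + 47566 = 46366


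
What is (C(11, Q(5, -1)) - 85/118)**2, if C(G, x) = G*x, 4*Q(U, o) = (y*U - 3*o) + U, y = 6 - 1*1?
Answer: 451435009/55696 ≈ 8105.3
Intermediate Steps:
y = 5 (y = 6 - 1 = 5)
Q(U, o) = -3*o/4 + 3*U/2 (Q(U, o) = ((5*U - 3*o) + U)/4 = ((-3*o + 5*U) + U)/4 = (-3*o + 6*U)/4 = -3*o/4 + 3*U/2)
(C(11, Q(5, -1)) - 85/118)**2 = (11*(-3/4*(-1) + (3/2)*5) - 85/118)**2 = (11*(3/4 + 15/2) - 85*1/118)**2 = (11*(33/4) - 85/118)**2 = (363/4 - 85/118)**2 = (21247/236)**2 = 451435009/55696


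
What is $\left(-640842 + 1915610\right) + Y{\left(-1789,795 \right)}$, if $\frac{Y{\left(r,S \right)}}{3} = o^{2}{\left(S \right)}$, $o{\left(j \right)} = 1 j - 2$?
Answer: $3161315$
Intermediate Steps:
$o{\left(j \right)} = -2 + j$ ($o{\left(j \right)} = j - 2 = -2 + j$)
$Y{\left(r,S \right)} = 3 \left(-2 + S\right)^{2}$
$\left(-640842 + 1915610\right) + Y{\left(-1789,795 \right)} = \left(-640842 + 1915610\right) + 3 \left(-2 + 795\right)^{2} = 1274768 + 3 \cdot 793^{2} = 1274768 + 3 \cdot 628849 = 1274768 + 1886547 = 3161315$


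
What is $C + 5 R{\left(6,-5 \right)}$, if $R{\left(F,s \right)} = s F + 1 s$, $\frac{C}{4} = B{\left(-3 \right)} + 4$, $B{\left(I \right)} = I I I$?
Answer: $-267$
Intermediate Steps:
$B{\left(I \right)} = I^{3}$ ($B{\left(I \right)} = I^{2} I = I^{3}$)
$C = -92$ ($C = 4 \left(\left(-3\right)^{3} + 4\right) = 4 \left(-27 + 4\right) = 4 \left(-23\right) = -92$)
$R{\left(F,s \right)} = s + F s$ ($R{\left(F,s \right)} = F s + s = s + F s$)
$C + 5 R{\left(6,-5 \right)} = -92 + 5 \left(- 5 \left(1 + 6\right)\right) = -92 + 5 \left(\left(-5\right) 7\right) = -92 + 5 \left(-35\right) = -92 - 175 = -267$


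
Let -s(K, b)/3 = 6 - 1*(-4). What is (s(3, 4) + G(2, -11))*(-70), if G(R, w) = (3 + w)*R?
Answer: 3220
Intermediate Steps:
G(R, w) = R*(3 + w)
s(K, b) = -30 (s(K, b) = -3*(6 - 1*(-4)) = -3*(6 + 4) = -3*10 = -30)
(s(3, 4) + G(2, -11))*(-70) = (-30 + 2*(3 - 11))*(-70) = (-30 + 2*(-8))*(-70) = (-30 - 16)*(-70) = -46*(-70) = 3220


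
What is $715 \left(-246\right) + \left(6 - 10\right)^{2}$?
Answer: $-175874$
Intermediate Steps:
$715 \left(-246\right) + \left(6 - 10\right)^{2} = -175890 + \left(-4\right)^{2} = -175890 + 16 = -175874$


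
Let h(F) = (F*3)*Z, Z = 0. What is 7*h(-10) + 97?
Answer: 97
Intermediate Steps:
h(F) = 0 (h(F) = (F*3)*0 = (3*F)*0 = 0)
7*h(-10) + 97 = 7*0 + 97 = 0 + 97 = 97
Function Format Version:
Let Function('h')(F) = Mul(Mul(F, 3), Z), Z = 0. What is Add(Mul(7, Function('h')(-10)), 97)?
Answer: 97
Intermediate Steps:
Function('h')(F) = 0 (Function('h')(F) = Mul(Mul(F, 3), 0) = Mul(Mul(3, F), 0) = 0)
Add(Mul(7, Function('h')(-10)), 97) = Add(Mul(7, 0), 97) = Add(0, 97) = 97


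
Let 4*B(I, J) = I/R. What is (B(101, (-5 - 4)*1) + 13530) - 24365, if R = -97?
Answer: -4204081/388 ≈ -10835.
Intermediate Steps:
B(I, J) = -I/388 (B(I, J) = (I/(-97))/4 = (I*(-1/97))/4 = (-I/97)/4 = -I/388)
(B(101, (-5 - 4)*1) + 13530) - 24365 = (-1/388*101 + 13530) - 24365 = (-101/388 + 13530) - 24365 = 5249539/388 - 24365 = -4204081/388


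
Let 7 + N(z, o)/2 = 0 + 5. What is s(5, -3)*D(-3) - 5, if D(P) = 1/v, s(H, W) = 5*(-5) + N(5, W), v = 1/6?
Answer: -179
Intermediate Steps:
N(z, o) = -4 (N(z, o) = -14 + 2*(0 + 5) = -14 + 2*5 = -14 + 10 = -4)
v = ⅙ ≈ 0.16667
s(H, W) = -29 (s(H, W) = 5*(-5) - 4 = -25 - 4 = -29)
D(P) = 6 (D(P) = 1/(⅙) = 6)
s(5, -3)*D(-3) - 5 = -29*6 - 5 = -174 - 5 = -179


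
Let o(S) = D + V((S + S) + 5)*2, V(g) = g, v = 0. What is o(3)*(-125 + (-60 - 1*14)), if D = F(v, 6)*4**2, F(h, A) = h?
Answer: -4378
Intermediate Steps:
D = 0 (D = 0*4**2 = 0*16 = 0)
o(S) = 10 + 4*S (o(S) = 0 + ((S + S) + 5)*2 = 0 + (2*S + 5)*2 = 0 + (5 + 2*S)*2 = 0 + (10 + 4*S) = 10 + 4*S)
o(3)*(-125 + (-60 - 1*14)) = (10 + 4*3)*(-125 + (-60 - 1*14)) = (10 + 12)*(-125 + (-60 - 14)) = 22*(-125 - 74) = 22*(-199) = -4378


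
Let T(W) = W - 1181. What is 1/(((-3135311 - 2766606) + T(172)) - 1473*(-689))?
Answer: -1/4888029 ≈ -2.0458e-7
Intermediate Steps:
T(W) = -1181 + W
1/(((-3135311 - 2766606) + T(172)) - 1473*(-689)) = 1/(((-3135311 - 2766606) + (-1181 + 172)) - 1473*(-689)) = 1/((-5901917 - 1009) + 1014897) = 1/(-5902926 + 1014897) = 1/(-4888029) = -1/4888029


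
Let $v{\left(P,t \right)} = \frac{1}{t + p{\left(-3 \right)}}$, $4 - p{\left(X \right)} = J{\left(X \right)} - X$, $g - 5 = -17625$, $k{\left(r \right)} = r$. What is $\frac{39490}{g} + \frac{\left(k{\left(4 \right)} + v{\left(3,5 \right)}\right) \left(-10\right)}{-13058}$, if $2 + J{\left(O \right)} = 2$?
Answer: $- \frac{38619469}{17256147} \approx -2.238$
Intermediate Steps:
$J{\left(O \right)} = 0$ ($J{\left(O \right)} = -2 + 2 = 0$)
$g = -17620$ ($g = 5 - 17625 = -17620$)
$p{\left(X \right)} = 4 + X$ ($p{\left(X \right)} = 4 - \left(0 - X\right) = 4 - - X = 4 + X$)
$v{\left(P,t \right)} = \frac{1}{1 + t}$ ($v{\left(P,t \right)} = \frac{1}{t + \left(4 - 3\right)} = \frac{1}{t + 1} = \frac{1}{1 + t}$)
$\frac{39490}{g} + \frac{\left(k{\left(4 \right)} + v{\left(3,5 \right)}\right) \left(-10\right)}{-13058} = \frac{39490}{-17620} + \frac{\left(4 + \frac{1}{1 + 5}\right) \left(-10\right)}{-13058} = 39490 \left(- \frac{1}{17620}\right) + \left(4 + \frac{1}{6}\right) \left(-10\right) \left(- \frac{1}{13058}\right) = - \frac{3949}{1762} + \left(4 + \frac{1}{6}\right) \left(-10\right) \left(- \frac{1}{13058}\right) = - \frac{3949}{1762} + \frac{25}{6} \left(-10\right) \left(- \frac{1}{13058}\right) = - \frac{3949}{1762} - - \frac{125}{39174} = - \frac{3949}{1762} + \frac{125}{39174} = - \frac{38619469}{17256147}$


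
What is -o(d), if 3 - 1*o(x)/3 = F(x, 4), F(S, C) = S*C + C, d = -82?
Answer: -981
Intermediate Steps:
F(S, C) = C + C*S (F(S, C) = C*S + C = C + C*S)
o(x) = -3 - 12*x (o(x) = 9 - 12*(1 + x) = 9 - 3*(4 + 4*x) = 9 + (-12 - 12*x) = -3 - 12*x)
-o(d) = -(-3 - 12*(-82)) = -(-3 + 984) = -1*981 = -981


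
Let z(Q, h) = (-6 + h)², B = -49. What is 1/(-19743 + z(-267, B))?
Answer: -1/16718 ≈ -5.9816e-5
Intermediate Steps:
1/(-19743 + z(-267, B)) = 1/(-19743 + (-6 - 49)²) = 1/(-19743 + (-55)²) = 1/(-19743 + 3025) = 1/(-16718) = -1/16718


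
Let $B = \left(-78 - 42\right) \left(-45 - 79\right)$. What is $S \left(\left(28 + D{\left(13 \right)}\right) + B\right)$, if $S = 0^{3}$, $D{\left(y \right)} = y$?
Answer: $0$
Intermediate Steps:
$B = 14880$ ($B = \left(-120\right) \left(-124\right) = 14880$)
$S = 0$
$S \left(\left(28 + D{\left(13 \right)}\right) + B\right) = 0 \left(\left(28 + 13\right) + 14880\right) = 0 \left(41 + 14880\right) = 0 \cdot 14921 = 0$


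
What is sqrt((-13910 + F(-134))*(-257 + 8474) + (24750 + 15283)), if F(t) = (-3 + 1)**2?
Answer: I*sqrt(114225569) ≈ 10688.0*I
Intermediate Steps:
F(t) = 4 (F(t) = (-2)**2 = 4)
sqrt((-13910 + F(-134))*(-257 + 8474) + (24750 + 15283)) = sqrt((-13910 + 4)*(-257 + 8474) + (24750 + 15283)) = sqrt(-13906*8217 + 40033) = sqrt(-114265602 + 40033) = sqrt(-114225569) = I*sqrt(114225569)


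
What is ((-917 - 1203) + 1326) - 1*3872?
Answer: -4666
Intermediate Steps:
((-917 - 1203) + 1326) - 1*3872 = (-2120 + 1326) - 3872 = -794 - 3872 = -4666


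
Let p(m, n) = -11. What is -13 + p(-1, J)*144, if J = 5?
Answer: -1597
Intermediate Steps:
-13 + p(-1, J)*144 = -13 - 11*144 = -13 - 1584 = -1597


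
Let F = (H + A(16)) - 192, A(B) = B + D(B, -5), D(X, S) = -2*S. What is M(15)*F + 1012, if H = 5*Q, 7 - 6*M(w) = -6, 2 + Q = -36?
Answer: 722/3 ≈ 240.67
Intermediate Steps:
Q = -38 (Q = -2 - 36 = -38)
M(w) = 13/6 (M(w) = 7/6 - ⅙*(-6) = 7/6 + 1 = 13/6)
H = -190 (H = 5*(-38) = -190)
A(B) = 10 + B (A(B) = B - 2*(-5) = B + 10 = 10 + B)
F = -356 (F = (-190 + (10 + 16)) - 192 = (-190 + 26) - 192 = -164 - 192 = -356)
M(15)*F + 1012 = (13/6)*(-356) + 1012 = -2314/3 + 1012 = 722/3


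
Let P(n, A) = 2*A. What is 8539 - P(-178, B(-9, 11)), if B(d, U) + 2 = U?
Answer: 8521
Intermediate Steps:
B(d, U) = -2 + U
8539 - P(-178, B(-9, 11)) = 8539 - 2*(-2 + 11) = 8539 - 2*9 = 8539 - 1*18 = 8539 - 18 = 8521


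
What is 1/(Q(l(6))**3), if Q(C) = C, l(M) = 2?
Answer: 1/8 ≈ 0.12500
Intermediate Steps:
1/(Q(l(6))**3) = 1/(2**3) = 1/8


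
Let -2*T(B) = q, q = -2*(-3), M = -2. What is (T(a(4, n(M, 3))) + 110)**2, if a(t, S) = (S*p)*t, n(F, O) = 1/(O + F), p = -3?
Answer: 11449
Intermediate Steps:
n(F, O) = 1/(F + O)
a(t, S) = -3*S*t (a(t, S) = (S*(-3))*t = (-3*S)*t = -3*S*t)
q = 6
T(B) = -3 (T(B) = -1/2*6 = -3)
(T(a(4, n(M, 3))) + 110)**2 = (-3 + 110)**2 = 107**2 = 11449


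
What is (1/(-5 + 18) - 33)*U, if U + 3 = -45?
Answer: 20544/13 ≈ 1580.3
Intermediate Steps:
U = -48 (U = -3 - 45 = -48)
(1/(-5 + 18) - 33)*U = (1/(-5 + 18) - 33)*(-48) = (1/13 - 33)*(-48) = -428/13*(-48) = 20544/13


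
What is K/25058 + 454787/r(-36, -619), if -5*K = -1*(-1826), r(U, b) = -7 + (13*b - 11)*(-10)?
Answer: 2583324406/458863235 ≈ 5.6298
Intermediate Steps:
r(U, b) = 103 - 130*b (r(U, b) = -7 + (-11 + 13*b)*(-10) = -7 + (110 - 130*b) = 103 - 130*b)
K = -1826/5 (K = -(-1)*(-1826)/5 = -1/5*1826 = -1826/5 ≈ -365.20)
K/25058 + 454787/r(-36, -619) = -1826/5/25058 + 454787/(103 - 130*(-619)) = -1826/5*1/25058 + 454787/(103 + 80470) = -83/5695 + 454787/80573 = 2583324406/458863235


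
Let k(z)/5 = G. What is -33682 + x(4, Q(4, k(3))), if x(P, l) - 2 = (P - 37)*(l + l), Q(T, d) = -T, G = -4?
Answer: -33416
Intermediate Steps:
k(z) = -20 (k(z) = 5*(-4) = -20)
x(P, l) = 2 + 2*l*(-37 + P) (x(P, l) = 2 + (P - 37)*(l + l) = 2 + (-37 + P)*(2*l) = 2 + 2*l*(-37 + P))
-33682 + x(4, Q(4, k(3))) = -33682 + (2 - (-74)*4 + 2*4*(-1*4)) = -33682 + (2 - 74*(-4) + 2*4*(-4)) = -33682 + (2 + 296 - 32) = -33682 + 266 = -33416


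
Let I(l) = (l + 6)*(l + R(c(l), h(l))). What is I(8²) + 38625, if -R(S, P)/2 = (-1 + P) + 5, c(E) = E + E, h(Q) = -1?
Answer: 42685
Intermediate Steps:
c(E) = 2*E
R(S, P) = -8 - 2*P (R(S, P) = -2*((-1 + P) + 5) = -2*(4 + P) = -8 - 2*P)
I(l) = (-6 + l)*(6 + l) (I(l) = (l + 6)*(l + (-8 - 2*(-1))) = (6 + l)*(l + (-8 + 2)) = (6 + l)*(l - 6) = (6 + l)*(-6 + l) = (-6 + l)*(6 + l))
I(8²) + 38625 = (-36 + (8²)²) + 38625 = (-36 + 64²) + 38625 = (-36 + 4096) + 38625 = 4060 + 38625 = 42685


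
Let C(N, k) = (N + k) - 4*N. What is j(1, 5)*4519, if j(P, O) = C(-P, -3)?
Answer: 0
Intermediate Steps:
C(N, k) = k - 3*N
j(P, O) = -3 + 3*P (j(P, O) = -3 - (-3)*P = -3 + 3*P)
j(1, 5)*4519 = (-3 + 3*1)*4519 = (-3 + 3)*4519 = 0*4519 = 0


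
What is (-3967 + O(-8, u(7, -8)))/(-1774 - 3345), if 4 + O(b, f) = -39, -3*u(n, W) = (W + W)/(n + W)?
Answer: 4010/5119 ≈ 0.78336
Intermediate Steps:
u(n, W) = -2*W/(3*(W + n)) (u(n, W) = -(W + W)/(3*(n + W)) = -2*W/(3*(W + n)))
O(b, f) = -43 (O(b, f) = -4 - 39 = -43)
(-3967 + O(-8, u(7, -8)))/(-1774 - 3345) = (-3967 - 43)/(-1774 - 3345) = -4010/(-5119) = -4010*(-1/5119) = 4010/5119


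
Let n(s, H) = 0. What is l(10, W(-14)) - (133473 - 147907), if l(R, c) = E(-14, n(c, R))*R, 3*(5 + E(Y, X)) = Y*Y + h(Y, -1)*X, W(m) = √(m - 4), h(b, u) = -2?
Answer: 45112/3 ≈ 15037.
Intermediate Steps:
W(m) = √(-4 + m)
E(Y, X) = -5 - 2*X/3 + Y²/3 (E(Y, X) = -5 + (Y*Y - 2*X)/3 = -5 + (Y² - 2*X)/3 = -5 + (-2*X/3 + Y²/3) = -5 - 2*X/3 + Y²/3)
l(R, c) = 181*R/3 (l(R, c) = (-5 - ⅔*0 + (⅓)*(-14)²)*R = (-5 + 0 + (⅓)*196)*R = (-5 + 0 + 196/3)*R = 181*R/3)
l(10, W(-14)) - (133473 - 147907) = (181/3)*10 - (133473 - 147907) = 1810/3 - 1*(-14434) = 1810/3 + 14434 = 45112/3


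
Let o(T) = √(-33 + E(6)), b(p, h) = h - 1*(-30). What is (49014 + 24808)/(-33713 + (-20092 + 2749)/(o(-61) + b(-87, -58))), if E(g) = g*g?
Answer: -953937074839/427608389267 - 640147473*√3/427608389267 ≈ -2.2335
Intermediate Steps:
b(p, h) = 30 + h (b(p, h) = h + 30 = 30 + h)
E(g) = g²
o(T) = √3 (o(T) = √(-33 + 6²) = √(-33 + 36) = √3)
(49014 + 24808)/(-33713 + (-20092 + 2749)/(o(-61) + b(-87, -58))) = (49014 + 24808)/(-33713 + (-20092 + 2749)/(√3 + (30 - 58))) = 73822/(-33713 - 17343/(√3 - 28)) = 73822/(-33713 - 17343/(-28 + √3))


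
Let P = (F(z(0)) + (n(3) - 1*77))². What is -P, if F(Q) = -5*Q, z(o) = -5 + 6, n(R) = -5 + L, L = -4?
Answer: -8281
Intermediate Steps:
n(R) = -9 (n(R) = -5 - 4 = -9)
z(o) = 1
P = 8281 (P = (-5*1 + (-9 - 1*77))² = (-5 + (-9 - 77))² = (-5 - 86)² = (-91)² = 8281)
-P = -1*8281 = -8281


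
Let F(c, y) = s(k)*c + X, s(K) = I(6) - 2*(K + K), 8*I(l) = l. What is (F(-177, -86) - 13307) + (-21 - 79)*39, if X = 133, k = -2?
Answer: -74491/4 ≈ -18623.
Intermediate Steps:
I(l) = l/8
s(K) = ¾ - 4*K (s(K) = (⅛)*6 - 2*(K + K) = ¾ - 4*K)
F(c, y) = 133 + 35*c/4 (F(c, y) = (¾ - 4*(-2))*c + 133 = (¾ + 8)*c + 133 = 35*c/4 + 133 = 133 + 35*c/4)
(F(-177, -86) - 13307) + (-21 - 79)*39 = ((133 + (35/4)*(-177)) - 13307) + (-21 - 79)*39 = ((133 - 6195/4) - 13307) - 100*39 = (-5663/4 - 13307) - 3900 = -58891/4 - 3900 = -74491/4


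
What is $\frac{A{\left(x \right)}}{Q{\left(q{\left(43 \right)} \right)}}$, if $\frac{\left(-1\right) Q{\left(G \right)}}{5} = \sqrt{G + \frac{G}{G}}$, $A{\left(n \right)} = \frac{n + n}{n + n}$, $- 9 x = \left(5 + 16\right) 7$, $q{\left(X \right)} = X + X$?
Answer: $- \frac{\sqrt{87}}{435} \approx -0.021442$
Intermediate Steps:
$q{\left(X \right)} = 2 X$
$x = - \frac{49}{3}$ ($x = - \frac{\left(5 + 16\right) 7}{9} = - \frac{21 \cdot 7}{9} = \left(- \frac{1}{9}\right) 147 = - \frac{49}{3} \approx -16.333$)
$A{\left(n \right)} = 1$ ($A{\left(n \right)} = \frac{2 n}{2 n} = 2 n \frac{1}{2 n} = 1$)
$Q{\left(G \right)} = - 5 \sqrt{1 + G}$ ($Q{\left(G \right)} = - 5 \sqrt{G + \frac{G}{G}} = - 5 \sqrt{G + 1} = - 5 \sqrt{1 + G}$)
$\frac{A{\left(x \right)}}{Q{\left(q{\left(43 \right)} \right)}} = 1 \frac{1}{\left(-5\right) \sqrt{1 + 2 \cdot 43}} = 1 \frac{1}{\left(-5\right) \sqrt{1 + 86}} = 1 \frac{1}{\left(-5\right) \sqrt{87}} = 1 \left(- \frac{\sqrt{87}}{435}\right) = - \frac{\sqrt{87}}{435}$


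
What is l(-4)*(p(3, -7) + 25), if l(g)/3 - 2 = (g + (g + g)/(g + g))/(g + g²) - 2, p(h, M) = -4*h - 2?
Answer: -33/4 ≈ -8.2500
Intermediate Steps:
p(h, M) = -2 - 4*h
l(g) = 3*(1 + g)/(g + g²) (l(g) = 6 + 3*((g + (g + g)/(g + g))/(g + g²) - 2) = 6 + 3*((g + (2*g)/((2*g)))/(g + g²) - 2) = 6 + 3*((g + (2*g)*(1/(2*g)))/(g + g²) - 2) = 6 + 3*((g + 1)/(g + g²) - 2) = 6 + 3*((1 + g)/(g + g²) - 2) = 6 + 3*(-2 + (1 + g)/(g + g²)) = 6 + (-6 + 3*(1 + g)/(g + g²)) = 3*(1 + g)/(g + g²))
l(-4)*(p(3, -7) + 25) = (3/(-4))*((-2 - 4*3) + 25) = (3*(-¼))*((-2 - 12) + 25) = -3*(-14 + 25)/4 = -¾*11 = -33/4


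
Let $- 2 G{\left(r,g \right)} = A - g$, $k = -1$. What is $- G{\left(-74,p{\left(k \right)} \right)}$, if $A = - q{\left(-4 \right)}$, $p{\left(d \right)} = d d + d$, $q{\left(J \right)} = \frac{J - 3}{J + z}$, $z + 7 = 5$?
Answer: $- \frac{7}{12} \approx -0.58333$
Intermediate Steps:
$z = -2$ ($z = -7 + 5 = -2$)
$q{\left(J \right)} = \frac{-3 + J}{-2 + J}$ ($q{\left(J \right)} = \frac{J - 3}{J - 2} = \frac{-3 + J}{-2 + J}$)
$p{\left(d \right)} = d + d^{2}$ ($p{\left(d \right)} = d^{2} + d = d + d^{2}$)
$A = - \frac{7}{6}$ ($A = - \frac{-3 - 4}{-2 - 4} = - \frac{-7}{-6} = - \frac{\left(-1\right) \left(-7\right)}{6} = \left(-1\right) \frac{7}{6} = - \frac{7}{6} \approx -1.1667$)
$G{\left(r,g \right)} = \frac{7}{12} + \frac{g}{2}$ ($G{\left(r,g \right)} = - \frac{- \frac{7}{6} - g}{2} = \frac{7}{12} + \frac{g}{2}$)
$- G{\left(-74,p{\left(k \right)} \right)} = - (\frac{7}{12} + \frac{\left(-1\right) \left(1 - 1\right)}{2}) = - (\frac{7}{12} + \frac{\left(-1\right) 0}{2}) = - (\frac{7}{12} + \frac{1}{2} \cdot 0) = - (\frac{7}{12} + 0) = \left(-1\right) \frac{7}{12} = - \frac{7}{12}$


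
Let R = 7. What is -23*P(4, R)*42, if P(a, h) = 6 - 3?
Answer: -2898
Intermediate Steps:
P(a, h) = 3
-23*P(4, R)*42 = -23*3*42 = -69*42 = -2898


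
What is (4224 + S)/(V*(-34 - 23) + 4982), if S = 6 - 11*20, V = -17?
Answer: 4010/5951 ≈ 0.67384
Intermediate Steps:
S = -214 (S = 6 - 220 = -214)
(4224 + S)/(V*(-34 - 23) + 4982) = (4224 - 214)/(-17*(-34 - 23) + 4982) = 4010/(-17*(-57) + 4982) = 4010/(969 + 4982) = 4010/5951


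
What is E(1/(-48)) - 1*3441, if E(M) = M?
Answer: -165169/48 ≈ -3441.0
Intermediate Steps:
E(1/(-48)) - 1*3441 = 1/(-48) - 1*3441 = -1/48 - 3441 = -165169/48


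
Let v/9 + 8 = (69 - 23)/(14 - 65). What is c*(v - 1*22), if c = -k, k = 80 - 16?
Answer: 111104/17 ≈ 6535.5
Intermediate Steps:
k = 64
v = -1362/17 (v = -72 + 9*((69 - 23)/(14 - 65)) = -72 + 9*(46/(-51)) = -72 + 9*(46*(-1/51)) = -72 + 9*(-46/51) = -72 - 138/17 = -1362/17 ≈ -80.118)
c = -64 (c = -1*64 = -64)
c*(v - 1*22) = -64*(-1362/17 - 1*22) = -64*(-1362/17 - 22) = -64*(-1736/17) = 111104/17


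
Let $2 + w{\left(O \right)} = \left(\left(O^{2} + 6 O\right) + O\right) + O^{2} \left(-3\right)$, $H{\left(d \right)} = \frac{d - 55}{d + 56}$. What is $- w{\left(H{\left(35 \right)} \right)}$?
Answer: $\frac{30102}{8281} \approx 3.6351$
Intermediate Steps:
$H{\left(d \right)} = \frac{-55 + d}{56 + d}$
$w{\left(O \right)} = -2 - 2 O^{2} + 7 O$ ($w{\left(O \right)} = -2 + \left(\left(\left(O^{2} + 6 O\right) + O\right) + O^{2} \left(-3\right)\right) = -2 - \left(- 7 O + 2 O^{2}\right) = -2 - 2 O^{2} + 7 O$)
$- w{\left(H{\left(35 \right)} \right)} = - (-2 - 2 \left(\frac{-55 + 35}{56 + 35}\right)^{2} + 7 \frac{-55 + 35}{56 + 35}) = - (-2 - 2 \left(\frac{1}{91} \left(-20\right)\right)^{2} + 7 \cdot \frac{1}{91} \left(-20\right)) = - (-2 - 2 \left(- \frac{20}{91}\right)^{2} + 7 \left(- \frac{20}{91}\right)) = - (-2 - \frac{800}{8281} - \frac{20}{13}) = \left(-1\right) \left(- \frac{30102}{8281}\right) = \frac{30102}{8281}$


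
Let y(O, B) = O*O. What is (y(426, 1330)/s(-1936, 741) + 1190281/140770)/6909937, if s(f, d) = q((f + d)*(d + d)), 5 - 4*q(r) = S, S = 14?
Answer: -11352754839/972711831490 ≈ -0.011671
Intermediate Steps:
y(O, B) = O²
q(r) = -9/4 (q(r) = 5/4 - ¼*14 = 5/4 - 7/2 = -9/4)
s(f, d) = -9/4
(y(426, 1330)/s(-1936, 741) + 1190281/140770)/6909937 = (426²/(-9/4) + 1190281/140770)/6909937 = (181476*(-4/9) + 1190281*(1/140770))*(1/6909937) = (-80656 + 1190281/140770)*(1/6909937) = -11352754839/140770*1/6909937 = -11352754839/972711831490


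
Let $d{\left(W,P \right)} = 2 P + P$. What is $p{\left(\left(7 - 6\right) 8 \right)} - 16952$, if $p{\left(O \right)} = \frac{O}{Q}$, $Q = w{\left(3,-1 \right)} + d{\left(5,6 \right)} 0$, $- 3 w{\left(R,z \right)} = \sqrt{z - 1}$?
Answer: $-16952 + 12 i \sqrt{2} \approx -16952.0 + 16.971 i$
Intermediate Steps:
$w{\left(R,z \right)} = - \frac{\sqrt{-1 + z}}{3}$ ($w{\left(R,z \right)} = - \frac{\sqrt{z - 1}}{3} = - \frac{\sqrt{-1 + z}}{3}$)
$d{\left(W,P \right)} = 3 P$
$Q = - \frac{i \sqrt{2}}{3}$ ($Q = - \frac{\sqrt{-1 - 1}}{3} + 3 \cdot 6 \cdot 0 = - \frac{\sqrt{-2}}{3} + 18 \cdot 0 = - \frac{i \sqrt{2}}{3} + 0 = - \frac{i \sqrt{2}}{3} \approx - 0.4714 i$)
$p{\left(O \right)} = \frac{3 i O \sqrt{2}}{2}$ ($p{\left(O \right)} = \frac{O}{\left(- \frac{1}{3}\right) i \sqrt{2}} = O \frac{3 i \sqrt{2}}{2} = \frac{3 i O \sqrt{2}}{2}$)
$p{\left(\left(7 - 6\right) 8 \right)} - 16952 = \frac{3 i \left(7 - 6\right) 8 \sqrt{2}}{2} - 16952 = \frac{3 i 1 \cdot 8 \sqrt{2}}{2} - 16952 = \frac{3}{2} i 8 \sqrt{2} - 16952 = 12 i \sqrt{2} - 16952 = -16952 + 12 i \sqrt{2}$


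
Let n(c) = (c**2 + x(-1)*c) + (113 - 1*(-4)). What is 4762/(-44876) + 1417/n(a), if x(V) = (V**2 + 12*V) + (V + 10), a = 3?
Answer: 15754463/1346280 ≈ 11.702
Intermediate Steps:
x(V) = 10 + V**2 + 13*V (x(V) = (V**2 + 12*V) + (10 + V) = 10 + V**2 + 13*V)
n(c) = 117 + c**2 - 2*c (n(c) = (c**2 + (10 + (-1)**2 + 13*(-1))*c) + (113 - 1*(-4)) = (c**2 + (10 + 1 - 13)*c) + (113 + 4) = (c**2 - 2*c) + 117 = 117 + c**2 - 2*c)
4762/(-44876) + 1417/n(a) = 4762/(-44876) + 1417/(117 + 3**2 - 2*3) = 4762*(-1/44876) + 1417/(117 + 9 - 6) = -2381/22438 + 1417/120 = 15754463/1346280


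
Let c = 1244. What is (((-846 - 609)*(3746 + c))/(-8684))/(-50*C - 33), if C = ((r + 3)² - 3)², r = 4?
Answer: -3630225/459526886 ≈ -0.0078999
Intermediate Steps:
C = 2116 (C = ((4 + 3)² - 3)² = (7² - 3)² = (49 - 3)² = 46² = 2116)
(((-846 - 609)*(3746 + c))/(-8684))/(-50*C - 33) = (((-846 - 609)*(3746 + 1244))/(-8684))/(-50*2116 - 33) = (-1455*4990*(-1/8684))/(-105800 - 33) = -7260450*(-1/8684)/(-105833) = (3630225/4342)*(-1/105833) = -3630225/459526886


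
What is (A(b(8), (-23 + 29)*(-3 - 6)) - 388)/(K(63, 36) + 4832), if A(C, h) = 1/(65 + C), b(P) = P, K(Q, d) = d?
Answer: -28323/355364 ≈ -0.079701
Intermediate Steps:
(A(b(8), (-23 + 29)*(-3 - 6)) - 388)/(K(63, 36) + 4832) = (1/(65 + 8) - 388)/(36 + 4832) = (1/73 - 388)/4868 = (1/73 - 388)*(1/4868) = -28323/73*1/4868 = -28323/355364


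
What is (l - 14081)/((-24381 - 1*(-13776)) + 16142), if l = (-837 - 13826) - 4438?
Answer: -33182/5537 ≈ -5.9928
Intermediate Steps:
l = -19101 (l = -14663 - 4438 = -19101)
(l - 14081)/((-24381 - 1*(-13776)) + 16142) = (-19101 - 14081)/((-24381 - 1*(-13776)) + 16142) = -33182/((-24381 + 13776) + 16142) = -33182/(-10605 + 16142) = -33182/5537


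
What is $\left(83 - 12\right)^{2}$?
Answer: $5041$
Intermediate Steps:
$\left(83 - 12\right)^{2} = 71^{2} = 5041$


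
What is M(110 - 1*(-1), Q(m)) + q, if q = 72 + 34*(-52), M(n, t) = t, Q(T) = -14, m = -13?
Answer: -1710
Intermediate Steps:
q = -1696 (q = 72 - 1768 = -1696)
M(110 - 1*(-1), Q(m)) + q = -14 - 1696 = -1710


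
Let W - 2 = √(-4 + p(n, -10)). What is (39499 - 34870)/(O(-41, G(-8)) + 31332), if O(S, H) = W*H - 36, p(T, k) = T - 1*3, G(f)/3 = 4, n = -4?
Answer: 2013615/13624222 - 1543*I*√11/27248444 ≈ 0.1478 - 0.00018781*I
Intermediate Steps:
G(f) = 12 (G(f) = 3*4 = 12)
p(T, k) = -3 + T (p(T, k) = T - 3 = -3 + T)
W = 2 + I*√11 (W = 2 + √(-4 + (-3 - 4)) = 2 + √(-4 - 7) = 2 + √(-11) = 2 + I*√11 ≈ 2.0 + 3.3166*I)
O(S, H) = -36 + H*(2 + I*√11) (O(S, H) = (2 + I*√11)*H - 36 = H*(2 + I*√11) - 36 = -36 + H*(2 + I*√11))
(39499 - 34870)/(O(-41, G(-8)) + 31332) = (39499 - 34870)/((-36 + 12*(2 + I*√11)) + 31332) = 4629/((-36 + (24 + 12*I*√11)) + 31332) = 4629/((-12 + 12*I*√11) + 31332) = 4629/(31320 + 12*I*√11)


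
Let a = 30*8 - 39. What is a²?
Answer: 40401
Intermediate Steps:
a = 201 (a = 240 - 39 = 201)
a² = 201² = 40401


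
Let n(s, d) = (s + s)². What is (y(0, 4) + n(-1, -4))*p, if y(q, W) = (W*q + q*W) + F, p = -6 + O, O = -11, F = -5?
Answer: 17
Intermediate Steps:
p = -17 (p = -6 - 11 = -17)
n(s, d) = 4*s² (n(s, d) = (2*s)² = 4*s²)
y(q, W) = -5 + 2*W*q (y(q, W) = (W*q + q*W) - 5 = (W*q + W*q) - 5 = 2*W*q - 5 = -5 + 2*W*q)
(y(0, 4) + n(-1, -4))*p = ((-5 + 2*4*0) + 4*(-1)²)*(-17) = ((-5 + 0) + 4*1)*(-17) = (-5 + 4)*(-17) = -1*(-17) = 17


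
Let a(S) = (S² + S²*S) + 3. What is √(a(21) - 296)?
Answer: 97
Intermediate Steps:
a(S) = 3 + S² + S³ (a(S) = (S² + S³) + 3 = 3 + S² + S³)
√(a(21) - 296) = √((3 + 21² + 21³) - 296) = √((3 + 441 + 9261) - 296) = √(9705 - 296) = √9409 = 97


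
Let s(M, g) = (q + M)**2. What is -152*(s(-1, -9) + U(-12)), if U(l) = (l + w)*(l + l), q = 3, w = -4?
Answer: -58976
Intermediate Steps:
U(l) = 2*l*(-4 + l) (U(l) = (l - 4)*(l + l) = (-4 + l)*(2*l) = 2*l*(-4 + l))
s(M, g) = (3 + M)**2
-152*(s(-1, -9) + U(-12)) = -152*((3 - 1)**2 + 2*(-12)*(-4 - 12)) = -152*(2**2 + 2*(-12)*(-16)) = -152*(4 + 384) = -152*388 = -58976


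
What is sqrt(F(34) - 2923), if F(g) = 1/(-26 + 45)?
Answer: 4*I*sqrt(65949)/19 ≈ 54.064*I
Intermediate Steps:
F(g) = 1/19
sqrt(F(34) - 2923) = sqrt(1/19 - 2923) = sqrt(-55536/19) = 4*I*sqrt(65949)/19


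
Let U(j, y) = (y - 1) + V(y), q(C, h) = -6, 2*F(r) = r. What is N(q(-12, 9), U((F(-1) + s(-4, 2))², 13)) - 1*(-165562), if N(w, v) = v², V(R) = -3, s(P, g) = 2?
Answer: 165643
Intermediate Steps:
F(r) = r/2
U(j, y) = -4 + y (U(j, y) = (y - 1) - 3 = (-1 + y) - 3 = -4 + y)
N(q(-12, 9), U((F(-1) + s(-4, 2))², 13)) - 1*(-165562) = (-4 + 13)² - 1*(-165562) = 9² + 165562 = 81 + 165562 = 165643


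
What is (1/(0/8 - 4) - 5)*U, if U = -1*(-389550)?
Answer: -4090275/2 ≈ -2.0451e+6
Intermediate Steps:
U = 389550
(1/(0/8 - 4) - 5)*U = (1/(0/8 - 4) - 5)*389550 = (1/(0*(1/8) - 4) - 5)*389550 = (1/(0 - 4) - 5)*389550 = (1/(-4) - 5)*389550 = (-1/4 - 5)*389550 = -21/4*389550 = -4090275/2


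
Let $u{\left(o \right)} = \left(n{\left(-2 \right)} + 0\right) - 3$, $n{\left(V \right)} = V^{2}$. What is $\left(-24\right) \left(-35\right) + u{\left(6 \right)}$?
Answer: $841$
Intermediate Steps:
$u{\left(o \right)} = 1$ ($u{\left(o \right)} = \left(\left(-2\right)^{2} + 0\right) - 3 = \left(4 + 0\right) - 3 = 4 - 3 = 1$)
$\left(-24\right) \left(-35\right) + u{\left(6 \right)} = \left(-24\right) \left(-35\right) + 1 = 840 + 1 = 841$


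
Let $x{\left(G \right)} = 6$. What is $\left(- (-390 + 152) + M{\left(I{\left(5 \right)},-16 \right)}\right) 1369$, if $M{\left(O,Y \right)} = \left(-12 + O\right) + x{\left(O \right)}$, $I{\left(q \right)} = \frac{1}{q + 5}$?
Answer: $\frac{3177449}{10} \approx 3.1775 \cdot 10^{5}$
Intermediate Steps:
$I{\left(q \right)} = \frac{1}{5 + q}$
$M{\left(O,Y \right)} = -6 + O$ ($M{\left(O,Y \right)} = \left(-12 + O\right) + 6 = -6 + O$)
$\left(- (-390 + 152) + M{\left(I{\left(5 \right)},-16 \right)}\right) 1369 = \left(- (-390 + 152) - \left(6 - \frac{1}{5 + 5}\right)\right) 1369 = \left(\left(-1\right) \left(-238\right) - \left(6 - \frac{1}{10}\right)\right) 1369 = \left(238 + \left(-6 + \frac{1}{10}\right)\right) 1369 = \left(238 - \frac{59}{10}\right) 1369 = \frac{2321}{10} \cdot 1369 = \frac{3177449}{10}$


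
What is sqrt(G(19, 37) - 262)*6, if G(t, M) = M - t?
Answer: 12*I*sqrt(61) ≈ 93.723*I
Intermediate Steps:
sqrt(G(19, 37) - 262)*6 = sqrt((37 - 1*19) - 262)*6 = sqrt((37 - 19) - 262)*6 = sqrt(18 - 262)*6 = sqrt(-244)*6 = (2*I*sqrt(61))*6 = 12*I*sqrt(61)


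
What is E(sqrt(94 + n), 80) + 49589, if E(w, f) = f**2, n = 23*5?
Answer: 55989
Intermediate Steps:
n = 115
E(sqrt(94 + n), 80) + 49589 = 80**2 + 49589 = 6400 + 49589 = 55989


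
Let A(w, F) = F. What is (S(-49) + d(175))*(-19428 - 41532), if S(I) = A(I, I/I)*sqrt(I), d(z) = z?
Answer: -10668000 - 426720*I ≈ -1.0668e+7 - 4.2672e+5*I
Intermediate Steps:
S(I) = sqrt(I) (S(I) = (I/I)*sqrt(I) = 1*sqrt(I) = sqrt(I))
(S(-49) + d(175))*(-19428 - 41532) = (sqrt(-49) + 175)*(-19428 - 41532) = (7*I + 175)*(-60960) = (175 + 7*I)*(-60960) = -10668000 - 426720*I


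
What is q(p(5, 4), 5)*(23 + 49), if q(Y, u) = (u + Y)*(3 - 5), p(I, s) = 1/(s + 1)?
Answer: -3744/5 ≈ -748.80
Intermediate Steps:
p(I, s) = 1/(1 + s)
q(Y, u) = -2*Y - 2*u (q(Y, u) = (Y + u)*(-2) = -2*Y - 2*u)
q(p(5, 4), 5)*(23 + 49) = (-2/(1 + 4) - 2*5)*(23 + 49) = (-2/5 - 10)*72 = -52/5*72 = -3744/5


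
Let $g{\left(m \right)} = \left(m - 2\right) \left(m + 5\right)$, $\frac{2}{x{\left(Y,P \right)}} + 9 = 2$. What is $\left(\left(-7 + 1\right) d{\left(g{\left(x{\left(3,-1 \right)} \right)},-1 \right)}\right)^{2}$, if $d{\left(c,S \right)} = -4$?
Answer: $576$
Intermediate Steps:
$x{\left(Y,P \right)} = - \frac{2}{7}$ ($x{\left(Y,P \right)} = \frac{2}{-9 + 2} = \frac{2}{-7} = 2 \left(- \frac{1}{7}\right) = - \frac{2}{7}$)
$g{\left(m \right)} = \left(-2 + m\right) \left(5 + m\right)$
$\left(\left(-7 + 1\right) d{\left(g{\left(x{\left(3,-1 \right)} \right)},-1 \right)}\right)^{2} = \left(\left(-7 + 1\right) \left(-4\right)\right)^{2} = \left(\left(-6\right) \left(-4\right)\right)^{2} = 24^{2} = 576$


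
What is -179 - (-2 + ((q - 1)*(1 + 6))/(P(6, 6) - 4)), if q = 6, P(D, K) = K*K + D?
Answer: -6761/38 ≈ -177.92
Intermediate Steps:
P(D, K) = D + K² (P(D, K) = K² + D = D + K²)
-179 - (-2 + ((q - 1)*(1 + 6))/(P(6, 6) - 4)) = -179 - (-2 + ((6 - 1)*(1 + 6))/((6 + 6²) - 4)) = -179 - (-2 + (5*7)/((6 + 36) - 4)) = -179 - (-2 + 35/(42 - 4)) = -179 - (-2 + 35/38) = -179 - 1*(-41/38) = -179 + 41/38 = -6761/38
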